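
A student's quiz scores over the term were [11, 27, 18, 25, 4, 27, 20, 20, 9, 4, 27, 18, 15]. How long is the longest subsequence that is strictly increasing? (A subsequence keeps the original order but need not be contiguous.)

Let dp[i] be the length of the longest such subsequence ending at index i:
i:      1  2  3  4  5  6  7  8  9 10 11 12 13
a[i]:  11 27 18 25  4 27 20 20  9  4 27 18 15
dp:     1  2  2  3  1  4  3  3  2  1  4  3  3
Maximum dp value is 4.

4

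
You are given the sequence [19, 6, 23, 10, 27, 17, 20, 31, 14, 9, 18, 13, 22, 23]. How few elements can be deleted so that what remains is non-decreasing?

8

Fewest deletions = n − (longest non-decreasing subsequence).
Patience tails:
19 → extends → [19]
6 → replaces 19 → [6]
23 → extends → [6, 23]
10 → replaces 23 → [6, 10]
27 → extends → [6, 10, 27]
17 → replaces 27 → [6, 10, 17]
20 → extends → [6, 10, 17, 20]
31 → extends → [6, 10, 17, 20, 31]
14 → replaces 17 → [6, 10, 14, 20, 31]
9 → replaces 10 → [6, 9, 14, 20, 31]
18 → replaces 20 → [6, 9, 14, 18, 31]
13 → replaces 14 → [6, 9, 13, 18, 31]
22 → replaces 31 → [6, 9, 13, 18, 22]
23 → extends → [6, 9, 13, 18, 22, 23]
Longest non-decreasing subsequence has length 6, so deletions = 14 − 6 = 8.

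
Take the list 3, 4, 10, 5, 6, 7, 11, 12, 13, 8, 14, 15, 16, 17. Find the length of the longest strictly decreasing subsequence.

2

Negate each value so 'decreasing' becomes 'increasing', then run patience tails on the negated sequence:
-3 → extends → [-3]
-4 → replaces -3 → [-4]
-10 → replaces -4 → [-10]
-5 → extends → [-10, -5]
-6 → replaces -5 → [-10, -6]
-7 → replaces -6 → [-10, -7]
-11 → replaces -10 → [-11, -7]
-12 → replaces -11 → [-12, -7]
-13 → replaces -12 → [-13, -7]
-8 → replaces -7 → [-13, -8]
-14 → replaces -13 → [-14, -8]
-15 → replaces -14 → [-15, -8]
-16 → replaces -15 → [-16, -8]
-17 → replaces -16 → [-17, -8]
Two tails, so the longest strictly decreasing subsequence of the original has length 2.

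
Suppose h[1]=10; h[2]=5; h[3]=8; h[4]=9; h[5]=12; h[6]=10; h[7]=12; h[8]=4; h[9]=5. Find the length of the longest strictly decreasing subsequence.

Negate each value so 'decreasing' becomes 'increasing', then run patience tails on the negated sequence:
-10 → extends → [-10]
-5 → extends → [-10, -5]
-8 → replaces -5 → [-10, -8]
-9 → replaces -8 → [-10, -9]
-12 → replaces -10 → [-12, -9]
-10 → replaces -9 → [-12, -10]
-12 → already a tail → [-12, -10]
-4 → extends → [-12, -10, -4]
-5 → replaces -4 → [-12, -10, -5]
Three tails, so the longest strictly decreasing subsequence of the original has length 3.

3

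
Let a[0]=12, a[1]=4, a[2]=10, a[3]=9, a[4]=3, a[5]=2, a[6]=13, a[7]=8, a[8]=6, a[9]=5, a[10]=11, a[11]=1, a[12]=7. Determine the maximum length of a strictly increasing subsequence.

3

Track the smallest tail for each achievable length (strict):
12 → extends → [12]
4 → replaces 12 → [4]
10 → extends → [4, 10]
9 → replaces 10 → [4, 9]
3 → replaces 4 → [3, 9]
2 → replaces 3 → [2, 9]
13 → extends → [2, 9, 13]
8 → replaces 9 → [2, 8, 13]
6 → replaces 8 → [2, 6, 13]
5 → replaces 6 → [2, 5, 13]
11 → replaces 13 → [2, 5, 11]
1 → replaces 2 → [1, 5, 11]
7 → replaces 11 → [1, 5, 7]
Three tails, so the longest strictly increasing subsequence has length 3 (e.g. 4, 10, 13).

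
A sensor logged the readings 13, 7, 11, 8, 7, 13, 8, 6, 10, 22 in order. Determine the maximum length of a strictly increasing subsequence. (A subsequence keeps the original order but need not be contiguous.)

4

Track the smallest tail for each achievable length (strict):
13 → extends → [13]
7 → replaces 13 → [7]
11 → extends → [7, 11]
8 → replaces 11 → [7, 8]
7 → already a tail → [7, 8]
13 → extends → [7, 8, 13]
8 → already a tail → [7, 8, 13]
6 → replaces 7 → [6, 8, 13]
10 → replaces 13 → [6, 8, 10]
22 → extends → [6, 8, 10, 22]
Four tails, so the longest strictly increasing subsequence has length 4 (e.g. 7, 11, 13, 22).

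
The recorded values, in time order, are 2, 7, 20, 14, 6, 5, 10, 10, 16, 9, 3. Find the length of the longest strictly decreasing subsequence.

5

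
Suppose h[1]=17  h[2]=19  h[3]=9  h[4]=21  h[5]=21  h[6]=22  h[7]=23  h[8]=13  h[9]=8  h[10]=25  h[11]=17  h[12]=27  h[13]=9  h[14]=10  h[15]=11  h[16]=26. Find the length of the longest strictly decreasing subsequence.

Negate each value so 'decreasing' becomes 'increasing', then run patience tails on the negated sequence:
-17 → extends → [-17]
-19 → replaces -17 → [-19]
-9 → extends → [-19, -9]
-21 → replaces -19 → [-21, -9]
-21 → already a tail → [-21, -9]
-22 → replaces -21 → [-22, -9]
-23 → replaces -22 → [-23, -9]
-13 → replaces -9 → [-23, -13]
-8 → extends → [-23, -13, -8]
-25 → replaces -23 → [-25, -13, -8]
-17 → replaces -13 → [-25, -17, -8]
-27 → replaces -25 → [-27, -17, -8]
-9 → replaces -8 → [-27, -17, -9]
-10 → replaces -9 → [-27, -17, -10]
-11 → replaces -10 → [-27, -17, -11]
-26 → replaces -17 → [-27, -26, -11]
Three tails, so the longest strictly decreasing subsequence of the original has length 3.

3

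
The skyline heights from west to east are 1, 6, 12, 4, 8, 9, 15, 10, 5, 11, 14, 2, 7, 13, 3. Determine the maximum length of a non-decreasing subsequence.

Track the smallest tail for each achievable length (allowing ties):
1 → extends → [1]
6 → extends → [1, 6]
12 → extends → [1, 6, 12]
4 → replaces 6 → [1, 4, 12]
8 → replaces 12 → [1, 4, 8]
9 → extends → [1, 4, 8, 9]
15 → extends → [1, 4, 8, 9, 15]
10 → replaces 15 → [1, 4, 8, 9, 10]
5 → replaces 8 → [1, 4, 5, 9, 10]
11 → extends → [1, 4, 5, 9, 10, 11]
14 → extends → [1, 4, 5, 9, 10, 11, 14]
2 → replaces 4 → [1, 2, 5, 9, 10, 11, 14]
7 → replaces 9 → [1, 2, 5, 7, 10, 11, 14]
13 → replaces 14 → [1, 2, 5, 7, 10, 11, 13]
3 → replaces 5 → [1, 2, 3, 7, 10, 11, 13]
Seven tails, so the longest non-decreasing subsequence has length 7 (e.g. 1, 6, 8, 9, 10, 11, 14).

7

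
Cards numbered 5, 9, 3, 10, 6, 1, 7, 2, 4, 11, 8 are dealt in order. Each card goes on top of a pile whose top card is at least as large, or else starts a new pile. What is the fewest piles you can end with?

4

Place each on the leftmost legal pile:
5 → new pile 1 (tops now [5])
9 → new pile 2 (tops now [5, 9])
3 → pile 1 (tops now [3, 9])
10 → new pile 3 (tops now [3, 9, 10])
6 → pile 2 (tops now [3, 6, 10])
1 → pile 1 (tops now [1, 6, 10])
7 → pile 3 (tops now [1, 6, 7])
2 → pile 2 (tops now [1, 2, 7])
4 → pile 3 (tops now [1, 2, 4])
11 → new pile 4 (tops now [1, 2, 4, 11])
8 → pile 4 (tops now [1, 2, 4, 8])
Four piles.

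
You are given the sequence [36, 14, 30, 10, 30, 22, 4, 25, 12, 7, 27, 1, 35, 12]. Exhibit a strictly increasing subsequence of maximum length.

Patience tails give the LIS length; then backtrack through the dp parents:
36 → extends → [36]
14 → replaces 36 → [14]
30 → extends → [14, 30]
10 → replaces 14 → [10, 30]
30 → already a tail → [10, 30]
22 → replaces 30 → [10, 22]
4 → replaces 10 → [4, 22]
25 → extends → [4, 22, 25]
12 → replaces 22 → [4, 12, 25]
7 → replaces 12 → [4, 7, 25]
27 → extends → [4, 7, 25, 27]
1 → replaces 4 → [1, 7, 25, 27]
35 → extends → [1, 7, 25, 27, 35]
12 → replaces 25 → [1, 7, 12, 27, 35]
Length 5; one witness is 14, 22, 25, 27, 35.

14, 22, 25, 27, 35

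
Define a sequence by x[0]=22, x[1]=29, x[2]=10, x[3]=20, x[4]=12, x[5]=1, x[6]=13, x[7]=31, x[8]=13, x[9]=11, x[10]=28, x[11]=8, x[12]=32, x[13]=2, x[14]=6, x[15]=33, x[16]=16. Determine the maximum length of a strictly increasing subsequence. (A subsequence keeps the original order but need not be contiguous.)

6

Track the smallest tail for each achievable length (strict):
22 → extends → [22]
29 → extends → [22, 29]
10 → replaces 22 → [10, 29]
20 → replaces 29 → [10, 20]
12 → replaces 20 → [10, 12]
1 → replaces 10 → [1, 12]
13 → extends → [1, 12, 13]
31 → extends → [1, 12, 13, 31]
13 → already a tail → [1, 12, 13, 31]
11 → replaces 12 → [1, 11, 13, 31]
28 → replaces 31 → [1, 11, 13, 28]
8 → replaces 11 → [1, 8, 13, 28]
32 → extends → [1, 8, 13, 28, 32]
2 → replaces 8 → [1, 2, 13, 28, 32]
6 → replaces 13 → [1, 2, 6, 28, 32]
33 → extends → [1, 2, 6, 28, 32, 33]
16 → replaces 28 → [1, 2, 6, 16, 32, 33]
Six tails, so the longest strictly increasing subsequence has length 6 (e.g. 10, 12, 13, 31, 32, 33).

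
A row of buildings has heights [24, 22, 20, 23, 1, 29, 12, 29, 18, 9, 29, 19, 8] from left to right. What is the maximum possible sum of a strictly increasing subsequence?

74

Let S[i] be the best sum of a strictly increasing subsequence ending at i:
i:      1  2  3  4  5  6  7  8  9 10 11 12 13
a[i]:  24 22 20 23  1 29 12 29 18  9 29 19  8
S:     24 22 20 45  1 74 13 74 31 10 74 50  9
Maximum is 74 (e.g. 22 + 23 + 29).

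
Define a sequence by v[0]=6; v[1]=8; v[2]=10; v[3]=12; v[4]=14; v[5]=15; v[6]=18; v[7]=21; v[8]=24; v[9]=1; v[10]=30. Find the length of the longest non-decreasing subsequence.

Track the smallest tail for each achievable length (allowing ties):
6 → extends → [6]
8 → extends → [6, 8]
10 → extends → [6, 8, 10]
12 → extends → [6, 8, 10, 12]
14 → extends → [6, 8, 10, 12, 14]
15 → extends → [6, 8, 10, 12, 14, 15]
18 → extends → [6, 8, 10, 12, 14, 15, 18]
21 → extends → [6, 8, 10, 12, 14, 15, 18, 21]
24 → extends → [6, 8, 10, 12, 14, 15, 18, 21, 24]
1 → replaces 6 → [1, 8, 10, 12, 14, 15, 18, 21, 24]
30 → extends → [1, 8, 10, 12, 14, 15, 18, 21, 24, 30]
Ten tails, so the longest non-decreasing subsequence has length 10 (e.g. 6, 8, 10, 12, 14, 15, 18, 21, 24, 30).

10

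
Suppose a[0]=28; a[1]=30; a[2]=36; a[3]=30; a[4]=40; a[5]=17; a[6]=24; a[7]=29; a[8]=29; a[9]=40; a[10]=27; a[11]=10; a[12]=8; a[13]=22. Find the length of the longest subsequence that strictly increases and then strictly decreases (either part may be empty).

inc[i] = longest strictly increasing subsequence ending at i; dec[i] = longest strictly decreasing subsequence starting at i:
i:      0  1  2  3  4  5  6  7  8  9 10 11 12 13
a[i]:  28 30 36 30 40 17 24 29 29 40 27 10  8 22
inc:    1  2  3  2  4  1  2  3  3  4  3  1  1  2
dec:    4  5  6  5  5  3  3  4  4  4  3  2  1  1
Best peak at i=2 (value 36): inc=3, dec=6, length 3+6−1 = 8.

8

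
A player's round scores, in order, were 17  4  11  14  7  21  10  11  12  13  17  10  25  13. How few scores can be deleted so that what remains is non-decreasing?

6

Fewest deletions = n − (longest non-decreasing subsequence).
Patience tails:
17 → extends → [17]
4 → replaces 17 → [4]
11 → extends → [4, 11]
14 → extends → [4, 11, 14]
7 → replaces 11 → [4, 7, 14]
21 → extends → [4, 7, 14, 21]
10 → replaces 14 → [4, 7, 10, 21]
11 → replaces 21 → [4, 7, 10, 11]
12 → extends → [4, 7, 10, 11, 12]
13 → extends → [4, 7, 10, 11, 12, 13]
17 → extends → [4, 7, 10, 11, 12, 13, 17]
10 → replaces 11 → [4, 7, 10, 10, 12, 13, 17]
25 → extends → [4, 7, 10, 10, 12, 13, 17, 25]
13 → replaces 17 → [4, 7, 10, 10, 12, 13, 13, 25]
Longest non-decreasing subsequence has length 8, so deletions = 14 − 8 = 6.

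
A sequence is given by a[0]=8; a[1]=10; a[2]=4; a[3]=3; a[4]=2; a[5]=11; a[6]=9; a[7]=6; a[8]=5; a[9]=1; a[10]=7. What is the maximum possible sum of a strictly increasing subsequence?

29

Let S[i] be the best sum of a strictly increasing subsequence ending at i:
i:      0  1  2  3  4  5  6  7  8  9 10
a[i]:   8 10  4  3  2 11  9  6  5  1  7
S:      8 18  4  3  2 29 17 10  9  1 17
Maximum is 29 (e.g. 8 + 10 + 11).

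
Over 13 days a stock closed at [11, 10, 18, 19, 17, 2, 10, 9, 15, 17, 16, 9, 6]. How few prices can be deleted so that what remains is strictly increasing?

Fewest deletions = n − (longest strictly increasing subsequence).
i:      1  2  3  4  5  6  7  8  9 10 11 12 13
a[i]:  11 10 18 19 17  2 10  9 15 17 16  9  6
dp:     1  1  2  3  2  1  2  2  3  4  4  2  2
max dp = 4, so deletions = 13 − 4 = 9.

9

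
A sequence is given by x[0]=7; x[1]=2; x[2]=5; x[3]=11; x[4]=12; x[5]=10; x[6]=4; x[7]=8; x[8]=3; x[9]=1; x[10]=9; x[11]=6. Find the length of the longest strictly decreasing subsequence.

Let dp[i] be the longest strictly decreasing subsequence ending at i:
i:      0  1  2  3  4  5  6  7  8  9 10 11
x[i]:   7  2  5 11 12 10  4  8  3  1  9  6
dp:     1  2  2  1  1  2  3  3  4  5  3  4
Maximum is 5.

5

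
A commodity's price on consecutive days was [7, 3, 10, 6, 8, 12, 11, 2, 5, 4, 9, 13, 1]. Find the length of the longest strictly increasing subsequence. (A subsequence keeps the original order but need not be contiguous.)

5

Let dp[i] be the length of the longest such subsequence ending at index i:
i:      1  2  3  4  5  6  7  8  9 10 11 12 13
a[i]:   7  3 10  6  8 12 11  2  5  4  9 13  1
dp:     1  1  2  2  3  4  4  1  2  2  4  5  1
Maximum dp value is 5.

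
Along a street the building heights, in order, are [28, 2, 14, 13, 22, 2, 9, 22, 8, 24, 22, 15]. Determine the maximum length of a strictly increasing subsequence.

4

Let dp[i] be the length of the longest such subsequence ending at index i:
i:      1  2  3  4  5  6  7  8  9 10 11 12
a[i]:  28  2 14 13 22  2  9 22  8 24 22 15
dp:     1  1  2  2  3  1  2  3  2  4  3  3
Maximum dp value is 4.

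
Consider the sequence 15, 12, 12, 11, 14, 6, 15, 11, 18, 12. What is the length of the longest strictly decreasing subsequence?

Negate each value so 'decreasing' becomes 'increasing', then run patience tails on the negated sequence:
-15 → extends → [-15]
-12 → extends → [-15, -12]
-12 → already a tail → [-15, -12]
-11 → extends → [-15, -12, -11]
-14 → replaces -12 → [-15, -14, -11]
-6 → extends → [-15, -14, -11, -6]
-15 → already a tail → [-15, -14, -11, -6]
-11 → already a tail → [-15, -14, -11, -6]
-18 → replaces -15 → [-18, -14, -11, -6]
-12 → replaces -11 → [-18, -14, -12, -6]
Four tails, so the longest strictly decreasing subsequence of the original has length 4.

4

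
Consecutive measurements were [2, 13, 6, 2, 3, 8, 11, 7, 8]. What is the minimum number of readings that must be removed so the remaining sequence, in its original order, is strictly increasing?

5

Fewest deletions = n − (longest strictly increasing subsequence).
i:      1  2  3  4  5  6  7  8  9
a[i]:   2 13  6  2  3  8 11  7  8
dp:     1  2  2  1  2  3  4  3  4
max dp = 4, so deletions = 9 − 4 = 5.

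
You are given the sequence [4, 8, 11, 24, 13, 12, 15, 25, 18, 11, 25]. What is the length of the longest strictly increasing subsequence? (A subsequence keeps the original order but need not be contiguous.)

Track the smallest tail for each achievable length (strict):
4 → extends → [4]
8 → extends → [4, 8]
11 → extends → [4, 8, 11]
24 → extends → [4, 8, 11, 24]
13 → replaces 24 → [4, 8, 11, 13]
12 → replaces 13 → [4, 8, 11, 12]
15 → extends → [4, 8, 11, 12, 15]
25 → extends → [4, 8, 11, 12, 15, 25]
18 → replaces 25 → [4, 8, 11, 12, 15, 18]
11 → already a tail → [4, 8, 11, 12, 15, 18]
25 → extends → [4, 8, 11, 12, 15, 18, 25]
Seven tails, so the longest strictly increasing subsequence has length 7 (e.g. 4, 8, 11, 13, 15, 18, 25).

7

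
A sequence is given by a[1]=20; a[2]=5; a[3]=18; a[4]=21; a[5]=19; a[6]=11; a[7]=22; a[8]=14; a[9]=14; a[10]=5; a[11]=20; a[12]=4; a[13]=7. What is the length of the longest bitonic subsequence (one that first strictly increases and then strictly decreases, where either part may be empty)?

inc[i] = longest strictly increasing subsequence ending at i; dec[i] = longest strictly decreasing subsequence starting at i:
i:      1  2  3  4  5  6  7  8  9 10 11 12 13
a[i]:  20  5 18 21 19 11 22 14 14  5 20  4  7
inc:    1  1  2  3  3  2  4  3  3  1  4  1  2
dec:    5  2  4  5  4  3  4  3  3  2  2  1  1
Best peak at i=4 (value 21): inc=3, dec=5, length 3+5−1 = 7.

7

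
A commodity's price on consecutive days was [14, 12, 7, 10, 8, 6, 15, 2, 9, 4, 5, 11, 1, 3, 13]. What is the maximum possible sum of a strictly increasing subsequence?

Let S[i] be the best sum of a strictly increasing subsequence ending at i:
i:      1  2  3  4  5  6  7  8  9 10 11 12 13 14 15
a[i]:  14 12  7 10  8  6 15  2  9  4  5 11  1  3 13
S:     14 12  7 17 15  6 32  2 24  6 11 35  1  5 48
Maximum is 48 (e.g. 7 + 8 + 9 + 11 + 13).

48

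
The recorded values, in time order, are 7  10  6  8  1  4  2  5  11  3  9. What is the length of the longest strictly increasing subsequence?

4

Track the smallest tail for each achievable length (strict):
7 → extends → [7]
10 → extends → [7, 10]
6 → replaces 7 → [6, 10]
8 → replaces 10 → [6, 8]
1 → replaces 6 → [1, 8]
4 → replaces 8 → [1, 4]
2 → replaces 4 → [1, 2]
5 → extends → [1, 2, 5]
11 → extends → [1, 2, 5, 11]
3 → replaces 5 → [1, 2, 3, 11]
9 → replaces 11 → [1, 2, 3, 9]
Four tails, so the longest strictly increasing subsequence has length 4 (e.g. 1, 4, 5, 11).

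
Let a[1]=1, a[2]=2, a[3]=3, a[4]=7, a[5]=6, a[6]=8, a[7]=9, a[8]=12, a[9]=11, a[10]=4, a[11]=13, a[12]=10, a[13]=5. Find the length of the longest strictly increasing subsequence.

8

Let dp[i] be the length of the longest such subsequence ending at index i:
i:      1  2  3  4  5  6  7  8  9 10 11 12 13
a[i]:   1  2  3  7  6  8  9 12 11  4 13 10  5
dp:     1  2  3  4  4  5  6  7  7  4  8  7  5
Maximum dp value is 8.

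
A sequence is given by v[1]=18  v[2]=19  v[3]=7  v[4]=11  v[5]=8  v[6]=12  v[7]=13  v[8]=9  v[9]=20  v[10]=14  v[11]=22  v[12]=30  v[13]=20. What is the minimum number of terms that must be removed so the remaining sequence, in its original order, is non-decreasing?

6

Fewest deletions = n − (longest non-decreasing subsequence).
Patience tails:
18 → extends → [18]
19 → extends → [18, 19]
7 → replaces 18 → [7, 19]
11 → replaces 19 → [7, 11]
8 → replaces 11 → [7, 8]
12 → extends → [7, 8, 12]
13 → extends → [7, 8, 12, 13]
9 → replaces 12 → [7, 8, 9, 13]
20 → extends → [7, 8, 9, 13, 20]
14 → replaces 20 → [7, 8, 9, 13, 14]
22 → extends → [7, 8, 9, 13, 14, 22]
30 → extends → [7, 8, 9, 13, 14, 22, 30]
20 → replaces 22 → [7, 8, 9, 13, 14, 20, 30]
Longest non-decreasing subsequence has length 7, so deletions = 13 − 7 = 6.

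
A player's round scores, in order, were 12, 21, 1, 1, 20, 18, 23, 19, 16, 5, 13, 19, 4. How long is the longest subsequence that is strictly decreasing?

6

Let dp[i] be the longest strictly decreasing subsequence ending at i:
i:      1  2  3  4  5  6  7  8  9 10 11 12 13
a[i]:  12 21  1  1 20 18 23 19 16  5 13 19  4
dp:     1  1  2  2  2  3  1  3  4  5  5  3  6
Maximum is 6.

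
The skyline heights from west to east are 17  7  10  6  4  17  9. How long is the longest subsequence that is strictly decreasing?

Let dp[i] be the longest strictly decreasing subsequence ending at i:
i:      1  2  3  4  5  6  7
a[i]:  17  7 10  6  4 17  9
dp:     1  2  2  3  4  1  3
Maximum is 4.

4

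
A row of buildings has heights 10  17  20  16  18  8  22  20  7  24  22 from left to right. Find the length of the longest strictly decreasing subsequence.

4

Negate each value so 'decreasing' becomes 'increasing', then run patience tails on the negated sequence:
-10 → extends → [-10]
-17 → replaces -10 → [-17]
-20 → replaces -17 → [-20]
-16 → extends → [-20, -16]
-18 → replaces -16 → [-20, -18]
-8 → extends → [-20, -18, -8]
-22 → replaces -20 → [-22, -18, -8]
-20 → replaces -18 → [-22, -20, -8]
-7 → extends → [-22, -20, -8, -7]
-24 → replaces -22 → [-24, -20, -8, -7]
-22 → replaces -20 → [-24, -22, -8, -7]
Four tails, so the longest strictly decreasing subsequence of the original has length 4.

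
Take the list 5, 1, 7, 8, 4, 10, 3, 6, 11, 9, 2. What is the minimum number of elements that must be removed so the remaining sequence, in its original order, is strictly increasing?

Fewest deletions = n − (longest strictly increasing subsequence).
Patience tails:
5 → extends → [5]
1 → replaces 5 → [1]
7 → extends → [1, 7]
8 → extends → [1, 7, 8]
4 → replaces 7 → [1, 4, 8]
10 → extends → [1, 4, 8, 10]
3 → replaces 4 → [1, 3, 8, 10]
6 → replaces 8 → [1, 3, 6, 10]
11 → extends → [1, 3, 6, 10, 11]
9 → replaces 10 → [1, 3, 6, 9, 11]
2 → replaces 3 → [1, 2, 6, 9, 11]
Longest strictly increasing subsequence has length 5, so deletions = 11 − 5 = 6.

6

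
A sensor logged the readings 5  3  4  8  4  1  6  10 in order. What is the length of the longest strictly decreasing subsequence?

Negate each value so 'decreasing' becomes 'increasing', then run patience tails on the negated sequence:
-5 → extends → [-5]
-3 → extends → [-5, -3]
-4 → replaces -3 → [-5, -4]
-8 → replaces -5 → [-8, -4]
-4 → already a tail → [-8, -4]
-1 → extends → [-8, -4, -1]
-6 → replaces -4 → [-8, -6, -1]
-10 → replaces -8 → [-10, -6, -1]
Three tails, so the longest strictly decreasing subsequence of the original has length 3.

3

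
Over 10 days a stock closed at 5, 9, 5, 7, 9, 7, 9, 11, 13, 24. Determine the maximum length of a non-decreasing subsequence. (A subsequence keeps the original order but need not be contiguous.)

Let dp[i] be the length of the longest such subsequence ending at index i:
i:      1  2  3  4  5  6  7  8  9 10
a[i]:   5  9  5  7  9  7  9 11 13 24
dp:     1  2  2  3  4  4  5  6  7  8
Maximum dp value is 8.

8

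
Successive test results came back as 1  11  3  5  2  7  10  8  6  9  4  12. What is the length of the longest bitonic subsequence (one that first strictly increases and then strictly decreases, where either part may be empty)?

8

inc[i] = longest strictly increasing subsequence ending at i; dec[i] = longest strictly decreasing subsequence starting at i:
i:      1  2  3  4  5  6  7  8  9 10 11 12
a[i]:   1 11  3  5  2  7 10  8  6  9  4 12
inc:    1  2  2  3  2  4  5  5  4  6  3  7
dec:    1  5  2  2  1  3  4  3  2  2  1  1
Best peak at i=7 (value 10): inc=5, dec=4, length 5+4−1 = 8.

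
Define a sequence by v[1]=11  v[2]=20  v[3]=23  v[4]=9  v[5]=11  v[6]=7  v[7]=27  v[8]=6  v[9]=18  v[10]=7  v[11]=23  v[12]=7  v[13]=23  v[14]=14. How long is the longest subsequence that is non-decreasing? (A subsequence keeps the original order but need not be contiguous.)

5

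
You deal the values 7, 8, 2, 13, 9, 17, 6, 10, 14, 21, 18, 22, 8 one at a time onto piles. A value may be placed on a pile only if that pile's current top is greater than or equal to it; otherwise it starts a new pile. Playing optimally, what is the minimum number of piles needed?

7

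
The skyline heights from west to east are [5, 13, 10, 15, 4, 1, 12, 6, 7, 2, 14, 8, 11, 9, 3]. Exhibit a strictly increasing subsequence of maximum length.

Patience tails give the LIS length; then backtrack through the dp parents:
5 → extends → [5]
13 → extends → [5, 13]
10 → replaces 13 → [5, 10]
15 → extends → [5, 10, 15]
4 → replaces 5 → [4, 10, 15]
1 → replaces 4 → [1, 10, 15]
12 → replaces 15 → [1, 10, 12]
6 → replaces 10 → [1, 6, 12]
7 → replaces 12 → [1, 6, 7]
2 → replaces 6 → [1, 2, 7]
14 → extends → [1, 2, 7, 14]
8 → replaces 14 → [1, 2, 7, 8]
11 → extends → [1, 2, 7, 8, 11]
9 → replaces 11 → [1, 2, 7, 8, 9]
3 → replaces 7 → [1, 2, 3, 8, 9]
Length 5; one witness is 5, 6, 7, 8, 11.

5, 6, 7, 8, 11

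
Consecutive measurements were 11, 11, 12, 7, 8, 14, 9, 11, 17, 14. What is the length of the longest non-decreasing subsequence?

Track the smallest tail for each achievable length (allowing ties):
11 → extends → [11]
11 → extends → [11, 11]
12 → extends → [11, 11, 12]
7 → replaces 11 → [7, 11, 12]
8 → replaces 11 → [7, 8, 12]
14 → extends → [7, 8, 12, 14]
9 → replaces 12 → [7, 8, 9, 14]
11 → replaces 14 → [7, 8, 9, 11]
17 → extends → [7, 8, 9, 11, 17]
14 → replaces 17 → [7, 8, 9, 11, 14]
Five tails, so the longest non-decreasing subsequence has length 5 (e.g. 11, 11, 12, 14, 17).

5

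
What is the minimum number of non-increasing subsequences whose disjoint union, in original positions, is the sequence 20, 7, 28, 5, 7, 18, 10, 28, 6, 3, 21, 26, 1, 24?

The minimum number of non-increasing subsequences covering a sequence equals the length of its longest strictly increasing subsequence.
LIS length is 5 (e.g. 5, 7, 18, 21, 26), so 5 piles are needed.

5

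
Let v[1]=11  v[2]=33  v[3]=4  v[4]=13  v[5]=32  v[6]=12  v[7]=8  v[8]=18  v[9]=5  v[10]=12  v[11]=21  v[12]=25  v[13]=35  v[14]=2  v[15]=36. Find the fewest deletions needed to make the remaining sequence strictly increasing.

8

Fewest deletions = n − (longest strictly increasing subsequence).
Patience tails:
11 → extends → [11]
33 → extends → [11, 33]
4 → replaces 11 → [4, 33]
13 → replaces 33 → [4, 13]
32 → extends → [4, 13, 32]
12 → replaces 13 → [4, 12, 32]
8 → replaces 12 → [4, 8, 32]
18 → replaces 32 → [4, 8, 18]
5 → replaces 8 → [4, 5, 18]
12 → replaces 18 → [4, 5, 12]
21 → extends → [4, 5, 12, 21]
25 → extends → [4, 5, 12, 21, 25]
35 → extends → [4, 5, 12, 21, 25, 35]
2 → replaces 4 → [2, 5, 12, 21, 25, 35]
36 → extends → [2, 5, 12, 21, 25, 35, 36]
Longest strictly increasing subsequence has length 7, so deletions = 15 − 7 = 8.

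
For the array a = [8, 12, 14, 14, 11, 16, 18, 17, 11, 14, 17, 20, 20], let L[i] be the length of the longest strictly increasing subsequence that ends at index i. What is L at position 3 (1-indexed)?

dp[i] = 1 + max{dp[j] : j<i, a[j]<a[i]} (or 1 if no such j):
i:      1  2  3  4  5  6  7  8  9 10 11 12 13
a[i]:   8 12 14 14 11 16 18 17 11 14 17 20 20
dp:     1  2  3  3  2  4  5  5  2  3  5  6  6
At index 3 the value is 3.

3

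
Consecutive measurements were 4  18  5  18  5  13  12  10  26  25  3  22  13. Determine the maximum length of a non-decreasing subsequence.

5

Track the smallest tail for each achievable length (allowing ties):
4 → extends → [4]
18 → extends → [4, 18]
5 → replaces 18 → [4, 5]
18 → extends → [4, 5, 18]
5 → replaces 18 → [4, 5, 5]
13 → extends → [4, 5, 5, 13]
12 → replaces 13 → [4, 5, 5, 12]
10 → replaces 12 → [4, 5, 5, 10]
26 → extends → [4, 5, 5, 10, 26]
25 → replaces 26 → [4, 5, 5, 10, 25]
3 → replaces 4 → [3, 5, 5, 10, 25]
22 → replaces 25 → [3, 5, 5, 10, 22]
13 → replaces 22 → [3, 5, 5, 10, 13]
Five tails, so the longest non-decreasing subsequence has length 5 (e.g. 4, 5, 5, 13, 26).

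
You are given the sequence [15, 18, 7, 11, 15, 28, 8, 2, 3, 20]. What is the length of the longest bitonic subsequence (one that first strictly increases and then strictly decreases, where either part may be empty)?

6

inc[i] = longest strictly increasing subsequence ending at i; dec[i] = longest strictly decreasing subsequence starting at i:
i:      1  2  3  4  5  6  7  8  9 10
a[i]:  15 18  7 11 15 28  8  2  3 20
inc:    1  2  1  2  3  4  2  1  2  4
dec:    4  4  2  3  3  3  2  1  1  1
Best peak at i=6 (value 28): inc=4, dec=3, length 4+3−1 = 6.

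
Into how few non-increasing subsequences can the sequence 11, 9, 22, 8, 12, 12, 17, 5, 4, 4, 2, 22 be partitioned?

Place each on the leftmost legal pile:
11 → new pile 1 (tops now [11])
9 → pile 1 (tops now [9])
22 → new pile 2 (tops now [9, 22])
8 → pile 1 (tops now [8, 22])
12 → pile 2 (tops now [8, 12])
12 → pile 2 (tops now [8, 12])
17 → new pile 3 (tops now [8, 12, 17])
5 → pile 1 (tops now [5, 12, 17])
4 → pile 1 (tops now [4, 12, 17])
4 → pile 1 (tops now [4, 12, 17])
2 → pile 1 (tops now [2, 12, 17])
22 → new pile 4 (tops now [2, 12, 17, 22])
Four piles.

4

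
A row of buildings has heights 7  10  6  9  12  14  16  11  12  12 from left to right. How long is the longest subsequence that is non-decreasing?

5

Let dp[i] be the length of the longest such subsequence ending at index i:
i:      1  2  3  4  5  6  7  8  9 10
a[i]:   7 10  6  9 12 14 16 11 12 12
dp:     1  2  1  2  3  4  5  3  4  5
Maximum dp value is 5.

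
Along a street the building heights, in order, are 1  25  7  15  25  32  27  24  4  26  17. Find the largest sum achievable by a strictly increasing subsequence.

80

Let S[i] be the best sum of a strictly increasing subsequence ending at i:
i:      1  2  3  4  5  6  7  8  9 10 11
a[i]:   1 25  7 15 25 32 27 24  4 26 17
S:      1 26  8 23 48 80 75 47  5 74 40
Maximum is 80 (e.g. 1 + 7 + 15 + 25 + 32).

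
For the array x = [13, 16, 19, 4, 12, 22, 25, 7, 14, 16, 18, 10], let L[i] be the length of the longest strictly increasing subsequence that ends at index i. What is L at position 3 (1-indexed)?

dp[i] = 1 + max{dp[j] : j<i, x[j]<x[i]} (or 1 if no such j):
i:      1  2  3  4  5  6  7  8  9 10 11 12
x[i]:  13 16 19  4 12 22 25  7 14 16 18 10
dp:     1  2  3  1  2  4  5  2  3  4  5  3
At index 3 the value is 3.

3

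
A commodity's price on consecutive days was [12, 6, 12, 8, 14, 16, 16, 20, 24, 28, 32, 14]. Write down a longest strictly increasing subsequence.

Patience tails give the LIS length; then backtrack through the dp parents:
12 → extends → [12]
6 → replaces 12 → [6]
12 → extends → [6, 12]
8 → replaces 12 → [6, 8]
14 → extends → [6, 8, 14]
16 → extends → [6, 8, 14, 16]
16 → already a tail → [6, 8, 14, 16]
20 → extends → [6, 8, 14, 16, 20]
24 → extends → [6, 8, 14, 16, 20, 24]
28 → extends → [6, 8, 14, 16, 20, 24, 28]
32 → extends → [6, 8, 14, 16, 20, 24, 28, 32]
14 → already a tail → [6, 8, 14, 16, 20, 24, 28, 32]
Length 8; one witness is 6, 12, 14, 16, 20, 24, 28, 32.

6, 12, 14, 16, 20, 24, 28, 32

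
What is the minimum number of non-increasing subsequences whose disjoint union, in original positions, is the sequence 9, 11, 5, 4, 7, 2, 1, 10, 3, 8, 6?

Place each on the leftmost legal pile:
9 → new pile 1 (tops now [9])
11 → new pile 2 (tops now [9, 11])
5 → pile 1 (tops now [5, 11])
4 → pile 1 (tops now [4, 11])
7 → pile 2 (tops now [4, 7])
2 → pile 1 (tops now [2, 7])
1 → pile 1 (tops now [1, 7])
10 → new pile 3 (tops now [1, 7, 10])
3 → pile 2 (tops now [1, 3, 10])
8 → pile 3 (tops now [1, 3, 8])
6 → pile 3 (tops now [1, 3, 6])
Three piles.

3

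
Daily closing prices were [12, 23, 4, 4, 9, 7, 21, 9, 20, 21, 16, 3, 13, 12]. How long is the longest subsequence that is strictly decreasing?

6

Let dp[i] be the longest strictly decreasing subsequence ending at i:
i:      1  2  3  4  5  6  7  8  9 10 11 12 13 14
a[i]:  12 23  4  4  9  7 21  9 20 21 16  3 13 12
dp:     1  1  2  2  2  3  2  3  3  2  4  5  5  6
Maximum is 6.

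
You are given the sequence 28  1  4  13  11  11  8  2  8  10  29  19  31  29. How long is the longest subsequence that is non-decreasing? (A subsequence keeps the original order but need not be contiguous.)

7

Let dp[i] be the length of the longest such subsequence ending at index i:
i:      1  2  3  4  5  6  7  8  9 10 11 12 13 14
a[i]:  28  1  4 13 11 11  8  2  8 10 29 19 31 29
dp:     1  1  2  3  3  4  3  2  4  5  6  6  7  7
Maximum dp value is 7.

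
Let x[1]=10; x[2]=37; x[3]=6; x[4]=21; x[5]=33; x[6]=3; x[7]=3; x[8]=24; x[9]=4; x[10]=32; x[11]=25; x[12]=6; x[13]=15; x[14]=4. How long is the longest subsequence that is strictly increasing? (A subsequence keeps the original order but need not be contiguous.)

Let dp[i] be the length of the longest such subsequence ending at index i:
i:      1  2  3  4  5  6  7  8  9 10 11 12 13 14
x[i]:  10 37  6 21 33  3  3 24  4 32 25  6 15  4
dp:     1  2  1  2  3  1  1  3  2  4  4  3  4  2
Maximum dp value is 4.

4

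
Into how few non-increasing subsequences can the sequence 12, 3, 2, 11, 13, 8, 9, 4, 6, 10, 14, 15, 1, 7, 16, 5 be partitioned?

7

Place each on the leftmost legal pile:
12 → new pile 1 (tops now [12])
3 → pile 1 (tops now [3])
2 → pile 1 (tops now [2])
11 → new pile 2 (tops now [2, 11])
13 → new pile 3 (tops now [2, 11, 13])
8 → pile 2 (tops now [2, 8, 13])
9 → pile 3 (tops now [2, 8, 9])
4 → pile 2 (tops now [2, 4, 9])
6 → pile 3 (tops now [2, 4, 6])
10 → new pile 4 (tops now [2, 4, 6, 10])
14 → new pile 5 (tops now [2, 4, 6, 10, 14])
15 → new pile 6 (tops now [2, 4, 6, 10, 14, 15])
1 → pile 1 (tops now [1, 4, 6, 10, 14, 15])
7 → pile 4 (tops now [1, 4, 6, 7, 14, 15])
16 → new pile 7 (tops now [1, 4, 6, 7, 14, 15, 16])
5 → pile 3 (tops now [1, 4, 5, 7, 14, 15, 16])
Seven piles.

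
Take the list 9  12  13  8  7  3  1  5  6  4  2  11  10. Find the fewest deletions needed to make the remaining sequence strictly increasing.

9

Fewest deletions = n − (longest strictly increasing subsequence).
Patience tails:
9 → extends → [9]
12 → extends → [9, 12]
13 → extends → [9, 12, 13]
8 → replaces 9 → [8, 12, 13]
7 → replaces 8 → [7, 12, 13]
3 → replaces 7 → [3, 12, 13]
1 → replaces 3 → [1, 12, 13]
5 → replaces 12 → [1, 5, 13]
6 → replaces 13 → [1, 5, 6]
4 → replaces 5 → [1, 4, 6]
2 → replaces 4 → [1, 2, 6]
11 → extends → [1, 2, 6, 11]
10 → replaces 11 → [1, 2, 6, 10]
Longest strictly increasing subsequence has length 4, so deletions = 13 − 4 = 9.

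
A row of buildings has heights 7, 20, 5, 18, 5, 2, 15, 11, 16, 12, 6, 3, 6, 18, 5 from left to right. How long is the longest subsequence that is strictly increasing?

4

Track the smallest tail for each achievable length (strict):
7 → extends → [7]
20 → extends → [7, 20]
5 → replaces 7 → [5, 20]
18 → replaces 20 → [5, 18]
5 → already a tail → [5, 18]
2 → replaces 5 → [2, 18]
15 → replaces 18 → [2, 15]
11 → replaces 15 → [2, 11]
16 → extends → [2, 11, 16]
12 → replaces 16 → [2, 11, 12]
6 → replaces 11 → [2, 6, 12]
3 → replaces 6 → [2, 3, 12]
6 → replaces 12 → [2, 3, 6]
18 → extends → [2, 3, 6, 18]
5 → replaces 6 → [2, 3, 5, 18]
Four tails, so the longest strictly increasing subsequence has length 4 (e.g. 7, 15, 16, 18).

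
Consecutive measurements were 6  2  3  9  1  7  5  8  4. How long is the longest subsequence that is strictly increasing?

4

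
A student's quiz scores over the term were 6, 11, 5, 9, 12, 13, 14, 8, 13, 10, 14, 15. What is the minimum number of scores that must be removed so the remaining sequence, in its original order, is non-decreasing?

5

Fewest deletions = n − (longest non-decreasing subsequence).
i:      1  2  3  4  5  6  7  8  9 10 11 12
a[i]:   6 11  5  9 12 13 14  8 13 10 14 15
dp:     1  2  1  2  3  4  5  2  5  3  6  7
max dp = 7, so deletions = 12 − 7 = 5.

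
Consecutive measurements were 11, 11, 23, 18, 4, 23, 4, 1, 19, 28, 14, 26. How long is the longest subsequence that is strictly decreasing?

Negate each value so 'decreasing' becomes 'increasing', then run patience tails on the negated sequence:
-11 → extends → [-11]
-11 → already a tail → [-11]
-23 → replaces -11 → [-23]
-18 → extends → [-23, -18]
-4 → extends → [-23, -18, -4]
-23 → already a tail → [-23, -18, -4]
-4 → already a tail → [-23, -18, -4]
-1 → extends → [-23, -18, -4, -1]
-19 → replaces -18 → [-23, -19, -4, -1]
-28 → replaces -23 → [-28, -19, -4, -1]
-14 → replaces -4 → [-28, -19, -14, -1]
-26 → replaces -19 → [-28, -26, -14, -1]
Four tails, so the longest strictly decreasing subsequence of the original has length 4.

4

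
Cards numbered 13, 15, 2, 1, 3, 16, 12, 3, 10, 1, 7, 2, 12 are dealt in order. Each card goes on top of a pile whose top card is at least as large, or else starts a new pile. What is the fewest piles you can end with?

4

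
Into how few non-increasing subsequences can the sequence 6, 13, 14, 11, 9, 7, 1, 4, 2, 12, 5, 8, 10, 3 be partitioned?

5

Place each on the leftmost legal pile:
6 → new pile 1 (tops now [6])
13 → new pile 2 (tops now [6, 13])
14 → new pile 3 (tops now [6, 13, 14])
11 → pile 2 (tops now [6, 11, 14])
9 → pile 2 (tops now [6, 9, 14])
7 → pile 2 (tops now [6, 7, 14])
1 → pile 1 (tops now [1, 7, 14])
4 → pile 2 (tops now [1, 4, 14])
2 → pile 2 (tops now [1, 2, 14])
12 → pile 3 (tops now [1, 2, 12])
5 → pile 3 (tops now [1, 2, 5])
8 → new pile 4 (tops now [1, 2, 5, 8])
10 → new pile 5 (tops now [1, 2, 5, 8, 10])
3 → pile 3 (tops now [1, 2, 3, 8, 10])
Five piles.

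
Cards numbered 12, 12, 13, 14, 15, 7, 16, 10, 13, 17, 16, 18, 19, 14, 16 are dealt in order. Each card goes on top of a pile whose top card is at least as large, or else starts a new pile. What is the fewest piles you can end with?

8

The minimum number of non-increasing subsequences covering a sequence equals the length of its longest strictly increasing subsequence.
LIS length is 8 (e.g. 12, 13, 14, 15, 16, 17, 18, 19), so 8 piles are needed.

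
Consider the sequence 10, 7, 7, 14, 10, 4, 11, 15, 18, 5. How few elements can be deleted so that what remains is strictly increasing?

5

Fewest deletions = n − (longest strictly increasing subsequence).
Patience tails:
10 → extends → [10]
7 → replaces 10 → [7]
7 → already a tail → [7]
14 → extends → [7, 14]
10 → replaces 14 → [7, 10]
4 → replaces 7 → [4, 10]
11 → extends → [4, 10, 11]
15 → extends → [4, 10, 11, 15]
18 → extends → [4, 10, 11, 15, 18]
5 → replaces 10 → [4, 5, 11, 15, 18]
Longest strictly increasing subsequence has length 5, so deletions = 10 − 5 = 5.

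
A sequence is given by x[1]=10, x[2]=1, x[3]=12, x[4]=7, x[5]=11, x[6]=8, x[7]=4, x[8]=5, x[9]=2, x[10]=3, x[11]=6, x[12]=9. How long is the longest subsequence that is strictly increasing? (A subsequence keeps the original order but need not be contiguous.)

5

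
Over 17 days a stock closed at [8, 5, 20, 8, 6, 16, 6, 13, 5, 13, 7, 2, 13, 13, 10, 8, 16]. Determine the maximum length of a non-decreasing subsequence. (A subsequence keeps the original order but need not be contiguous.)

Let dp[i] be the length of the longest such subsequence ending at index i:
i:      1  2  3  4  5  6  7  8  9 10 11 12 13 14 15 16 17
a[i]:   8  5 20  8  6 16  6 13  5 13  7  2 13 13 10  8 16
dp:     1  1  2  2  2  3  3  4  2  5  4  1  6  7  5  5  8
Maximum dp value is 8.

8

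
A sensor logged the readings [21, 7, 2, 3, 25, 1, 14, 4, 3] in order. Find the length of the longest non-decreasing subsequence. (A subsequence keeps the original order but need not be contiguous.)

Track the smallest tail for each achievable length (allowing ties):
21 → extends → [21]
7 → replaces 21 → [7]
2 → replaces 7 → [2]
3 → extends → [2, 3]
25 → extends → [2, 3, 25]
1 → replaces 2 → [1, 3, 25]
14 → replaces 25 → [1, 3, 14]
4 → replaces 14 → [1, 3, 4]
3 → replaces 4 → [1, 3, 3]
Three tails, so the longest non-decreasing subsequence has length 3 (e.g. 2, 3, 25).

3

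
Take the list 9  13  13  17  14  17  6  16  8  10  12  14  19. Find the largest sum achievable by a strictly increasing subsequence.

Let S[i] be the best sum of a strictly increasing subsequence ending at i:
i:      1  2  3  4  5  6  7  8  9 10 11 12 13
a[i]:   9 13 13 17 14 17  6 16  8 10 12 14 19
S:      9 22 22 39 36 53  6 52 14 24 36 50 72
Maximum is 72 (e.g. 9 + 13 + 14 + 17 + 19).

72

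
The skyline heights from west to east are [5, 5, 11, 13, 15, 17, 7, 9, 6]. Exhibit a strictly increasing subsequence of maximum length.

Patience tails give the LIS length; then backtrack through the dp parents:
5 → extends → [5]
5 → already a tail → [5]
11 → extends → [5, 11]
13 → extends → [5, 11, 13]
15 → extends → [5, 11, 13, 15]
17 → extends → [5, 11, 13, 15, 17]
7 → replaces 11 → [5, 7, 13, 15, 17]
9 → replaces 13 → [5, 7, 9, 15, 17]
6 → replaces 7 → [5, 6, 9, 15, 17]
Length 5; one witness is 5, 11, 13, 15, 17.

5, 11, 13, 15, 17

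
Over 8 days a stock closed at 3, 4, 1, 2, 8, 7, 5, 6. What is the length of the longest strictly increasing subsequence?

Let dp[i] be the length of the longest such subsequence ending at index i:
i:     1 2 3 4 5 6 7 8
a[i]:  3 4 1 2 8 7 5 6
dp:    1 2 1 2 3 3 3 4
Maximum dp value is 4.

4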